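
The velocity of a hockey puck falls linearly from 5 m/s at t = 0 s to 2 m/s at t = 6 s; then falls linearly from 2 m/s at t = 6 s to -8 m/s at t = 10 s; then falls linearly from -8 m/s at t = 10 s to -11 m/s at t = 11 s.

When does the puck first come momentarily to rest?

v changes sign on 6–10 s (from 2 to -8); the graph is linear there, so v = 0 at t = 6 + (-2)·(10 − 6)/(-8 − 2) = 6.8 s.

t = 6.8 s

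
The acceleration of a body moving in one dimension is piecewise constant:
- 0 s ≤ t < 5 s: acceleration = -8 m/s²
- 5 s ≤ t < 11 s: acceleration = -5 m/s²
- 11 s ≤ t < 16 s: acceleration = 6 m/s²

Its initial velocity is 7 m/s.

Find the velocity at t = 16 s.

-33 m/s

Δv equals the area under the a-t graph; then v = v₀ + Δv.
0–5 s: -8 × 5 = -40 m/s
5–11 s: -5 × 6 = -30 m/s
11–16 s: 6 × 5 = 30 m/s
Δv = -40 m/s, so v(16) = 7 + (-40) = -33 m/s.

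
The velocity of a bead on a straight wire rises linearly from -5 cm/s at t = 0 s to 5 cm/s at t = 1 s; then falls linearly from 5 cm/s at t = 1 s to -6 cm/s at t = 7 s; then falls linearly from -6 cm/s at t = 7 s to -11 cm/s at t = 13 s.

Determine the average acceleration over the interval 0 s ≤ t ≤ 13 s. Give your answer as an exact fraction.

-6/13 cm/s²

Average acceleration = Δv/Δt = (-11 − -5)/(13 − 0) = -6/13 cm/s².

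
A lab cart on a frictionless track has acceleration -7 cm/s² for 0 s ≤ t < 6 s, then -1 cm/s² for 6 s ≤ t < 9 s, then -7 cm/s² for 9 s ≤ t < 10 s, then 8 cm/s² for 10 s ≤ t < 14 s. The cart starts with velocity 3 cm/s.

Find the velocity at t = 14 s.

-17 cm/s

Δv equals the area under the a-t graph; then v = v₀ + Δv.
0–6 s: -7 × 6 = -42 cm/s
6–9 s: -1 × 3 = -3 cm/s
9–10 s: -7 × 1 = -7 cm/s
10–14 s: 8 × 4 = 32 cm/s
Δv = -20 cm/s, so v(14) = 3 + (-20) = -17 cm/s.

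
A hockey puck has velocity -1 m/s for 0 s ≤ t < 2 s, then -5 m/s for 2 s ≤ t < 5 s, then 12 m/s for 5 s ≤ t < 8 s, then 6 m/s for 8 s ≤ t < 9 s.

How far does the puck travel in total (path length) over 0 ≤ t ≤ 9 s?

59 m

Total distance travelled is ∫|v| dt — sum the magnitudes of each area piece.
0–2 s: |-1| × 2 = 2 m
2–5 s: |-5| × 3 = 15 m
5–8 s: |12| × 3 = 36 m
8–9 s: |6| × 1 = 6 m
Total distance = 59 m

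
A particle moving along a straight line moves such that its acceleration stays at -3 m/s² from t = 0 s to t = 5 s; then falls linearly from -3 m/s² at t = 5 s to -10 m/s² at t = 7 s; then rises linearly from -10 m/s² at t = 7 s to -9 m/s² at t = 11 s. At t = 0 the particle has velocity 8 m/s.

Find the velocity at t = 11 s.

Δv equals the area under the a-t graph; then v = v₀ + Δv.
0–5 s: -3 × 5 = -15 m/s
5–7 s: ½(-3 + -10)(2) = -13 m/s
7–11 s: ½(-10 + -9)(4) = -38 m/s
Δv = -66 m/s, so v(11) = 8 + (-66) = -58 m/s.

-58 m/s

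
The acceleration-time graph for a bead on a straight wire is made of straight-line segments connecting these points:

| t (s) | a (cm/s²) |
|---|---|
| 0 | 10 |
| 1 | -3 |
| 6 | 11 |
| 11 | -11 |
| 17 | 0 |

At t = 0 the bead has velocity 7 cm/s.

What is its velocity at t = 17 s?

Δv equals the area under the a-t graph; then v = v₀ + Δv.
0–1 s: ½(10 + -3)(1) = 3.5 cm/s
1–6 s: ½(-3 + 11)(5) = 20 cm/s
6–11 s: ½(11 + -11)(5) = 0 cm/s
11–17 s: ½(-11 + 0)(6) = -33 cm/s
Δv = -9.5 cm/s, so v(17) = 7 + (-9.5) = -2.5 cm/s.

-2.5 cm/s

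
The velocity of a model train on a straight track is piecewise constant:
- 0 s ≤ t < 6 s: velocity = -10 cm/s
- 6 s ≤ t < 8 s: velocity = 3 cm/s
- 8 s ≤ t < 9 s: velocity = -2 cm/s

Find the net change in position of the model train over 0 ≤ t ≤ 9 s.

-56 cm

Net displacement equals the area under the velocity-time graph (areas below the axis count negative).
0–6 s: -10 × 6 = -60 cm
6–8 s: 3 × 2 = 6 cm
8–9 s: -2 × 1 = -2 cm
Net displacement = -56 cm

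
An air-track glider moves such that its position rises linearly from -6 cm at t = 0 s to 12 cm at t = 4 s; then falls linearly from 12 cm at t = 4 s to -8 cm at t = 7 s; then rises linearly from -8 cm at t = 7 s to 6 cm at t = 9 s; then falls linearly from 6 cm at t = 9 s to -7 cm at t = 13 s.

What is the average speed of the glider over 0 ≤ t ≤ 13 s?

5 cm/s

Average speed = (total path length)/(elapsed time); on a piecewise-linear x-t graph the path length is Σ|Δx|.
0–4 s: |Δx| = |12 − -6| = 18 cm
4–7 s: |Δx| = |-8 − 12| = 20 cm
7–9 s: |Δx| = |6 − -8| = 14 cm
9–13 s: |Δx| = |-7 − 6| = 13 cm
Total path = 65 cm; average speed = 65/13 = 5 cm/s.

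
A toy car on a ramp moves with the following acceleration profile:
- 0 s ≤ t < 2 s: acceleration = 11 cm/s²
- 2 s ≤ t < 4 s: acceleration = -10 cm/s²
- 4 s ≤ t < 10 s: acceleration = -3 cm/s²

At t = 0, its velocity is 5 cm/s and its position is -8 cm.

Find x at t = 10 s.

On each constant-a segment, Δv = aΔt and Δx = v₀Δt + ½aΔt²; chain segment to segment.
0–2 s: v starts 5 cm/s; Δx = 5·2 + ½·11·2² = 32 cm; v ends 27 cm/s.
2–4 s: v starts 27 cm/s; Δx = 27·2 + ½·-10·2² = 34 cm; v ends 7 cm/s.
4–10 s: v starts 7 cm/s; Δx = 7·6 + ½·-3·6² = -12 cm; v ends -11 cm/s.
x(10) = -8 + Σ Δx = 46 cm.

46 cm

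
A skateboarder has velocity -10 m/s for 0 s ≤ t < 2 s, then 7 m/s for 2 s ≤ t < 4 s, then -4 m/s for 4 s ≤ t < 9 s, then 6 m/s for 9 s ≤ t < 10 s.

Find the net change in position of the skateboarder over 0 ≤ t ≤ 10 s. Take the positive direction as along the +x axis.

-20 m

Net displacement equals the area under the velocity-time graph (areas below the axis count negative).
0–2 s: -10 × 2 = -20 m
2–4 s: 7 × 2 = 14 m
4–9 s: -4 × 5 = -20 m
9–10 s: 6 × 1 = 6 m
Net displacement = -20 m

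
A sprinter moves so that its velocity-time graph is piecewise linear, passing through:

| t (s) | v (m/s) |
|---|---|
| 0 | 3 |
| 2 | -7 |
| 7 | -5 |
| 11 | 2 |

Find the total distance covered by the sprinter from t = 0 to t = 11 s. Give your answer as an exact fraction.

Total distance travelled is ∫|v| dt — sum the magnitudes of each area piece.
0–2 s: v = 0 at t = 0.6 s; triangle areas 0.9 + 4.9 = 5.8 m
2–7 s: |½(-7 + -5)(5)| = 30 m
7–11 s: v = 0 at t = 69/7 s; triangle areas 50/7 + 8/7 = 58/7 m
Total distance = 1543/35 m

1543/35 m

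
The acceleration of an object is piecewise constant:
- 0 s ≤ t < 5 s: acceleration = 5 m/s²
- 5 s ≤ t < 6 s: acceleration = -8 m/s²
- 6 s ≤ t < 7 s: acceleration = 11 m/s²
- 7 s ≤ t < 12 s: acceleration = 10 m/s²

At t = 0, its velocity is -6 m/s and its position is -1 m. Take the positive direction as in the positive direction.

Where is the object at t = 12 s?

298 m

On each constant-a segment, Δv = aΔt and Δx = v₀Δt + ½aΔt²; chain segment to segment.
0–5 s: v starts -6 m/s; Δx = -6·5 + ½·5·5² = 32.5 m; v ends 19 m/s.
5–6 s: v starts 19 m/s; Δx = 19·1 + ½·-8·1² = 15 m; v ends 11 m/s.
6–7 s: v starts 11 m/s; Δx = 11·1 + ½·11·1² = 16.5 m; v ends 22 m/s.
7–12 s: v starts 22 m/s; Δx = 22·5 + ½·10·5² = 235 m; v ends 72 m/s.
x(12) = -1 + Σ Δx = 298 m.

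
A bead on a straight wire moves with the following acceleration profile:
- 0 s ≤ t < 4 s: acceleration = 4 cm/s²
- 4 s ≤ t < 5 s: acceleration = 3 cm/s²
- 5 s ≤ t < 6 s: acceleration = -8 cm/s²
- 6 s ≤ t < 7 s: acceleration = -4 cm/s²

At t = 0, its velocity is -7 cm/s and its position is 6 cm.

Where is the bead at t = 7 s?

On each constant-a segment, Δv = aΔt and Δx = v₀Δt + ½aΔt²; chain segment to segment.
0–4 s: v starts -7 cm/s; Δx = -7·4 + ½·4·4² = 4 cm; v ends 9 cm/s.
4–5 s: v starts 9 cm/s; Δx = 9·1 + ½·3·1² = 10.5 cm; v ends 12 cm/s.
5–6 s: v starts 12 cm/s; Δx = 12·1 + ½·-8·1² = 8 cm; v ends 4 cm/s.
6–7 s: v starts 4 cm/s; Δx = 4·1 + ½·-4·1² = 2 cm; v ends 0 cm/s.
x(7) = 6 + Σ Δx = 30.5 cm.

30.5 cm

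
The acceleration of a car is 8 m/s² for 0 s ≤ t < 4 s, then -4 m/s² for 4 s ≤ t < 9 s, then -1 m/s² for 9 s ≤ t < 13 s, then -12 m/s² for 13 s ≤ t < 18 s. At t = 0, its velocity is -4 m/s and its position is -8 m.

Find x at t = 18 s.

24 m

On each constant-a segment, Δv = aΔt and Δx = v₀Δt + ½aΔt²; chain segment to segment.
0–4 s: v starts -4 m/s; Δx = -4·4 + ½·8·4² = 48 m; v ends 28 m/s.
4–9 s: v starts 28 m/s; Δx = 28·5 + ½·-4·5² = 90 m; v ends 8 m/s.
9–13 s: v starts 8 m/s; Δx = 8·4 + ½·-1·4² = 24 m; v ends 4 m/s.
13–18 s: v starts 4 m/s; Δx = 4·5 + ½·-12·5² = -130 m; v ends -56 m/s.
x(18) = -8 + Σ Δx = 24 m.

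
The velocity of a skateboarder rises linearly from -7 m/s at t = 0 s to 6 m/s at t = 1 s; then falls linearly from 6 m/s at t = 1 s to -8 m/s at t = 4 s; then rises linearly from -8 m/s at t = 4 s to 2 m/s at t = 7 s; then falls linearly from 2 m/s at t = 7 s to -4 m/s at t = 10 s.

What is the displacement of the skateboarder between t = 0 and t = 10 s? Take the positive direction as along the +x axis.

Net displacement equals the area under the velocity-time graph (areas below the axis count negative).
0–1 s: ½(-7 + 6)(1) = -0.5 m
1–4 s: ½(6 + -8)(3) = -3 m
4–7 s: ½(-8 + 2)(3) = -9 m
7–10 s: ½(2 + -4)(3) = -3 m
Net displacement = -15.5 m

-15.5 m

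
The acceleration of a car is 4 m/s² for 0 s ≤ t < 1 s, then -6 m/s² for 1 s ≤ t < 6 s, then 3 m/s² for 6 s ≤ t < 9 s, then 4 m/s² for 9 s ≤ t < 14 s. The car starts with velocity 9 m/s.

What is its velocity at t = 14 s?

Δv equals the area under the a-t graph; then v = v₀ + Δv.
0–1 s: 4 × 1 = 4 m/s
1–6 s: -6 × 5 = -30 m/s
6–9 s: 3 × 3 = 9 m/s
9–14 s: 4 × 5 = 20 m/s
Δv = 3 m/s, so v(14) = 9 + (3) = 12 m/s.

12 m/s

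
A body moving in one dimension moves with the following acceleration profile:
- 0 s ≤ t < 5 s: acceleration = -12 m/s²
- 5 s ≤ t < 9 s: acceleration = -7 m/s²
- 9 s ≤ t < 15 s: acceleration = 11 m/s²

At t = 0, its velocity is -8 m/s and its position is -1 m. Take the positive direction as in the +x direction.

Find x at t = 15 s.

On each constant-a segment, Δv = aΔt and Δx = v₀Δt + ½aΔt²; chain segment to segment.
0–5 s: v starts -8 m/s; Δx = -8·5 + ½·-12·5² = -190 m; v ends -68 m/s.
5–9 s: v starts -68 m/s; Δx = -68·4 + ½·-7·4² = -328 m; v ends -96 m/s.
9–15 s: v starts -96 m/s; Δx = -96·6 + ½·11·6² = -378 m; v ends -30 m/s.
x(15) = -1 + Σ Δx = -897 m.

-897 m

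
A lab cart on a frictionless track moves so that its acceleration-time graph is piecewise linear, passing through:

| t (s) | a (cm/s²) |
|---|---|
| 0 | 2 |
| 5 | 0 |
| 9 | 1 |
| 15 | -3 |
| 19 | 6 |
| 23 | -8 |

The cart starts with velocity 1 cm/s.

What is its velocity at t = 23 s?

Δv equals the area under the a-t graph; then v = v₀ + Δv.
0–5 s: ½(2 + 0)(5) = 5 cm/s
5–9 s: ½(0 + 1)(4) = 2 cm/s
9–15 s: ½(1 + -3)(6) = -6 cm/s
15–19 s: ½(-3 + 6)(4) = 6 cm/s
19–23 s: ½(6 + -8)(4) = -4 cm/s
Δv = 3 cm/s, so v(23) = 1 + (3) = 4 cm/s.

4 cm/s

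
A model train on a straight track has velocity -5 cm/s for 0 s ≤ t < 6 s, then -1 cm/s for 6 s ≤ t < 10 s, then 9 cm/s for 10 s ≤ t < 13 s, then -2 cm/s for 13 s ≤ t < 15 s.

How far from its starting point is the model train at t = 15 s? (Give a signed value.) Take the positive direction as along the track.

-11 cm

Net displacement equals the area under the velocity-time graph (areas below the axis count negative).
0–6 s: -5 × 6 = -30 cm
6–10 s: -1 × 4 = -4 cm
10–13 s: 9 × 3 = 27 cm
13–15 s: -2 × 2 = -4 cm
Net displacement = -11 cm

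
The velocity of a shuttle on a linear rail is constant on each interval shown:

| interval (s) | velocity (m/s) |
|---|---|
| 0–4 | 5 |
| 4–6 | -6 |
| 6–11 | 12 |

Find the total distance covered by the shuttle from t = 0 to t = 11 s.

Distance (not displacement) is the total path length: add the absolute areas under v-t.
0–4 s: |5| × 4 = 20 m
4–6 s: |-6| × 2 = 12 m
6–11 s: |12| × 5 = 60 m
Total distance = 92 m

92 m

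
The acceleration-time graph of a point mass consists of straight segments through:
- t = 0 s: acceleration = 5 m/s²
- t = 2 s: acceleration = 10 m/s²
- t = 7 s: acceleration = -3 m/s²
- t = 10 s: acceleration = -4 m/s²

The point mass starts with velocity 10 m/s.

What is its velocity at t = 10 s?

32 m/s

Δv equals the area under the a-t graph; then v = v₀ + Δv.
0–2 s: ½(5 + 10)(2) = 15 m/s
2–7 s: ½(10 + -3)(5) = 17.5 m/s
7–10 s: ½(-3 + -4)(3) = -10.5 m/s
Δv = 22 m/s, so v(10) = 10 + (22) = 32 m/s.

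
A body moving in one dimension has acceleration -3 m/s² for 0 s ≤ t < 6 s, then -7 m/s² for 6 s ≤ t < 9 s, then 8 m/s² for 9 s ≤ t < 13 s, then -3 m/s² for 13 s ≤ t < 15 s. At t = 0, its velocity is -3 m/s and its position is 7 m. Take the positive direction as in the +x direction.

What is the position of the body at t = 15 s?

On each constant-a segment, Δv = aΔt and Δx = v₀Δt + ½aΔt²; chain segment to segment.
0–6 s: v starts -3 m/s; Δx = -3·6 + ½·-3·6² = -72 m; v ends -21 m/s.
6–9 s: v starts -21 m/s; Δx = -21·3 + ½·-7·3² = -94.5 m; v ends -42 m/s.
9–13 s: v starts -42 m/s; Δx = -42·4 + ½·8·4² = -104 m; v ends -10 m/s.
13–15 s: v starts -10 m/s; Δx = -10·2 + ½·-3·2² = -26 m; v ends -16 m/s.
x(15) = 7 + Σ Δx = -289.5 m.

-289.5 m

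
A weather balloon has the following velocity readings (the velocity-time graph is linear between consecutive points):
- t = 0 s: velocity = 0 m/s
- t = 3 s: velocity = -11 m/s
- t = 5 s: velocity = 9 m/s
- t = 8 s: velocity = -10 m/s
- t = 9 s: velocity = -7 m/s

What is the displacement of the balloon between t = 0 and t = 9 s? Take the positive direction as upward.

Net displacement equals the area under the velocity-time graph (areas below the axis count negative).
0–3 s: ½(0 + -11)(3) = -16.5 m
3–5 s: ½(-11 + 9)(2) = -2 m
5–8 s: ½(9 + -10)(3) = -1.5 m
8–9 s: ½(-10 + -7)(1) = -8.5 m
Net displacement = -28.5 m

-28.5 m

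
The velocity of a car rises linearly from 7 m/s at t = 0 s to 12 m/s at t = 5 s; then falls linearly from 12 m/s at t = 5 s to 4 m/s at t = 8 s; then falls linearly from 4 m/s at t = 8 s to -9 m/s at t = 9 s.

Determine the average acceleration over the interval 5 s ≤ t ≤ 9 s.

-5.25 m/s²

Average acceleration = Δv/Δt = (-9 − 12)/(9 − 5) = -5.25 m/s².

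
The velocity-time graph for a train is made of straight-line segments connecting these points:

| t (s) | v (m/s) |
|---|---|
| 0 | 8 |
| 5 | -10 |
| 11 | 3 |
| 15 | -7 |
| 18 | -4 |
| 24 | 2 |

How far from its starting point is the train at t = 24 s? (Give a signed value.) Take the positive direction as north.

-56.5 m

Displacement is the signed area under the v-t curve.
0–5 s: ½(8 + -10)(5) = -5 m
5–11 s: ½(-10 + 3)(6) = -21 m
11–15 s: ½(3 + -7)(4) = -8 m
15–18 s: ½(-7 + -4)(3) = -16.5 m
18–24 s: ½(-4 + 2)(6) = -6 m
Net displacement = -56.5 m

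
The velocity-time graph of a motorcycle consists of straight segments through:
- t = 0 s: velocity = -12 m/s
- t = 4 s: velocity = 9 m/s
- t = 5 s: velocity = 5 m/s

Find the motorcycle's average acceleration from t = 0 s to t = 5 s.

Average acceleration = Δv/Δt = (5 − -12)/(5 − 0) = 3.4 m/s².

3.4 m/s²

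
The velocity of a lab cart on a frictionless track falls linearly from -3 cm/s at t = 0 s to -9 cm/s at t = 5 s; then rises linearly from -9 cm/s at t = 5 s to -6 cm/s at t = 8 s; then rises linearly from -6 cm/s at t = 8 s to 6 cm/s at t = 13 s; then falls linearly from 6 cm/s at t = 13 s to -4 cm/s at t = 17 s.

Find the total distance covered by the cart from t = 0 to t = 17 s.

77.9 cm

Distance (not displacement) is the total path length: add the absolute areas under v-t.
0–5 s: |½(-3 + -9)(5)| = 30 cm
5–8 s: |½(-9 + -6)(3)| = 22.5 cm
8–13 s: v = 0 at t = 10.5 s; triangle areas 7.5 + 7.5 = 15 cm
13–17 s: v = 0 at t = 15.4 s; triangle areas 7.2 + 3.2 = 10.4 cm
Total distance = 77.9 cm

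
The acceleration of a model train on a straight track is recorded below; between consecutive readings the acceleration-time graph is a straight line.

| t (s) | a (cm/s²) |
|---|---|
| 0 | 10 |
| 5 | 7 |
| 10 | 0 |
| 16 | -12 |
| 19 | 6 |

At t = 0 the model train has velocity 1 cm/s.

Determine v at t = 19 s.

16 cm/s

Δv equals the area under the a-t graph; then v = v₀ + Δv.
0–5 s: ½(10 + 7)(5) = 42.5 cm/s
5–10 s: ½(7 + 0)(5) = 17.5 cm/s
10–16 s: ½(0 + -12)(6) = -36 cm/s
16–19 s: ½(-12 + 6)(3) = -9 cm/s
Δv = 15 cm/s, so v(19) = 1 + (15) = 16 cm/s.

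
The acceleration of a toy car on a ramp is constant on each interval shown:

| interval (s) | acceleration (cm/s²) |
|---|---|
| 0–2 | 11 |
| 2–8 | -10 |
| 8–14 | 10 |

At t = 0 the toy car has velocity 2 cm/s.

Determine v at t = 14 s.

Δv equals the area under the a-t graph; then v = v₀ + Δv.
0–2 s: 11 × 2 = 22 cm/s
2–8 s: -10 × 6 = -60 cm/s
8–14 s: 10 × 6 = 60 cm/s
Δv = 22 cm/s, so v(14) = 2 + (22) = 24 cm/s.

24 cm/s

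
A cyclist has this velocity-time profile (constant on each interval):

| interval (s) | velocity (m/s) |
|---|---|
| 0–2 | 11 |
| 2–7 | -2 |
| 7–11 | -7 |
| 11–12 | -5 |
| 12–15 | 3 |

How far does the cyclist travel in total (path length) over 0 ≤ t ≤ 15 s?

74 m

Total distance travelled is ∫|v| dt — sum the magnitudes of each area piece.
0–2 s: |11| × 2 = 22 m
2–7 s: |-2| × 5 = 10 m
7–11 s: |-7| × 4 = 28 m
11–12 s: |-5| × 1 = 5 m
12–15 s: |3| × 3 = 9 m
Total distance = 74 m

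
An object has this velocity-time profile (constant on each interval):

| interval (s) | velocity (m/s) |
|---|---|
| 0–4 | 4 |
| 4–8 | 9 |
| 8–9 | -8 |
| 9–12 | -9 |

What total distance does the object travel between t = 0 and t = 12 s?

Distance (not displacement) is the total path length: add the absolute areas under v-t.
0–4 s: |4| × 4 = 16 m
4–8 s: |9| × 4 = 36 m
8–9 s: |-8| × 1 = 8 m
9–12 s: |-9| × 3 = 27 m
Total distance = 87 m

87 m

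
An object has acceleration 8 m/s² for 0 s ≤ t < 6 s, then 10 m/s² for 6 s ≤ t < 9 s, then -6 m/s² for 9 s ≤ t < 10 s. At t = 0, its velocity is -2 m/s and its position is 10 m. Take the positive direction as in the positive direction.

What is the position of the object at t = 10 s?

398 m

On each constant-a segment, Δv = aΔt and Δx = v₀Δt + ½aΔt²; chain segment to segment.
0–6 s: v starts -2 m/s; Δx = -2·6 + ½·8·6² = 132 m; v ends 46 m/s.
6–9 s: v starts 46 m/s; Δx = 46·3 + ½·10·3² = 183 m; v ends 76 m/s.
9–10 s: v starts 76 m/s; Δx = 76·1 + ½·-6·1² = 73 m; v ends 70 m/s.
x(10) = 10 + Σ Δx = 398 m.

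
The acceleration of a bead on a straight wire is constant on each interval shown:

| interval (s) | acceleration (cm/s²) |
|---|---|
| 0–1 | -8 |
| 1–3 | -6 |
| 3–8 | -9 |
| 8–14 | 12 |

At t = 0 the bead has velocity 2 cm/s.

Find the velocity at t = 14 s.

Δv equals the area under the a-t graph; then v = v₀ + Δv.
0–1 s: -8 × 1 = -8 cm/s
1–3 s: -6 × 2 = -12 cm/s
3–8 s: -9 × 5 = -45 cm/s
8–14 s: 12 × 6 = 72 cm/s
Δv = 7 cm/s, so v(14) = 2 + (7) = 9 cm/s.

9 cm/s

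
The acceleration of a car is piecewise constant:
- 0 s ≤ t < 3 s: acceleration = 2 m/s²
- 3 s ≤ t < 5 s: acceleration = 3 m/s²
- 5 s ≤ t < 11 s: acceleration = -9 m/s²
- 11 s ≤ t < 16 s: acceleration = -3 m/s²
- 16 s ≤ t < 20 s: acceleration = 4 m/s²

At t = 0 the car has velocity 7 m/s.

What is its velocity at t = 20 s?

Δv equals the area under the a-t graph; then v = v₀ + Δv.
0–3 s: 2 × 3 = 6 m/s
3–5 s: 3 × 2 = 6 m/s
5–11 s: -9 × 6 = -54 m/s
11–16 s: -3 × 5 = -15 m/s
16–20 s: 4 × 4 = 16 m/s
Δv = -41 m/s, so v(20) = 7 + (-41) = -34 m/s.

-34 m/s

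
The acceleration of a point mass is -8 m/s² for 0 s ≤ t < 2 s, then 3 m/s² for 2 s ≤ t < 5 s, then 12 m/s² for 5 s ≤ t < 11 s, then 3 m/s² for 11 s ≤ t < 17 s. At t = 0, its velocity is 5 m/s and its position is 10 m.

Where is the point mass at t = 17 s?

662.5 m

On each constant-a segment, Δv = aΔt and Δx = v₀Δt + ½aΔt²; chain segment to segment.
0–2 s: v starts 5 m/s; Δx = 5·2 + ½·-8·2² = -6 m; v ends -11 m/s.
2–5 s: v starts -11 m/s; Δx = -11·3 + ½·3·3² = -19.5 m; v ends -2 m/s.
5–11 s: v starts -2 m/s; Δx = -2·6 + ½·12·6² = 204 m; v ends 70 m/s.
11–17 s: v starts 70 m/s; Δx = 70·6 + ½·3·6² = 474 m; v ends 88 m/s.
x(17) = 10 + Σ Δx = 662.5 m.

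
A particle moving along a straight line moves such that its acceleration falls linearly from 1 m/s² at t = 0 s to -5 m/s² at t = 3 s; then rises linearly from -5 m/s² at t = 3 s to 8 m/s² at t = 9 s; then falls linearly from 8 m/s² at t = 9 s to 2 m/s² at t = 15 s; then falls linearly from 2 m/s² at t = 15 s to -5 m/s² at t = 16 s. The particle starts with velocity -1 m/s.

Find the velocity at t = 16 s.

Δv equals the area under the a-t graph; then v = v₀ + Δv.
0–3 s: ½(1 + -5)(3) = -6 m/s
3–9 s: ½(-5 + 8)(6) = 9 m/s
9–15 s: ½(8 + 2)(6) = 30 m/s
15–16 s: ½(2 + -5)(1) = -1.5 m/s
Δv = 31.5 m/s, so v(16) = -1 + (31.5) = 30.5 m/s.

30.5 m/s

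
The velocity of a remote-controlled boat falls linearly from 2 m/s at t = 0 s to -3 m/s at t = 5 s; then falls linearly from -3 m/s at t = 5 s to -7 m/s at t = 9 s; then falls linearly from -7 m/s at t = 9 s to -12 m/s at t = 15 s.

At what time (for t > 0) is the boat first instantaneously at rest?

t = 2 s

v changes sign on 0–5 s (from 2 to -3); the graph is linear there, so v = 0 at t = 0 + (-2)·(5 − 0)/(-3 − 2) = 2 s.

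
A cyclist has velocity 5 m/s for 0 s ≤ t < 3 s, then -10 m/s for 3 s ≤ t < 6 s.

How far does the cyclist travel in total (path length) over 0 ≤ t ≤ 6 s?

45 m

Total distance travelled is ∫|v| dt — sum the magnitudes of each area piece.
0–3 s: |5| × 3 = 15 m
3–6 s: |-10| × 3 = 30 m
Total distance = 45 m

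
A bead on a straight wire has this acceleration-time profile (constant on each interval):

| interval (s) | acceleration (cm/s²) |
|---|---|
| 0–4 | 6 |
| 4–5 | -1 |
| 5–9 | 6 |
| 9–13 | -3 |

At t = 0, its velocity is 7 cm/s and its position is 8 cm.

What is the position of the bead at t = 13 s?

On each constant-a segment, Δv = aΔt and Δx = v₀Δt + ½aΔt²; chain segment to segment.
0–4 s: v starts 7 cm/s; Δx = 7·4 + ½·6·4² = 76 cm; v ends 31 cm/s.
4–5 s: v starts 31 cm/s; Δx = 31·1 + ½·-1·1² = 30.5 cm; v ends 30 cm/s.
5–9 s: v starts 30 cm/s; Δx = 30·4 + ½·6·4² = 168 cm; v ends 54 cm/s.
9–13 s: v starts 54 cm/s; Δx = 54·4 + ½·-3·4² = 192 cm; v ends 42 cm/s.
x(13) = 8 + Σ Δx = 474.5 cm.

474.5 cm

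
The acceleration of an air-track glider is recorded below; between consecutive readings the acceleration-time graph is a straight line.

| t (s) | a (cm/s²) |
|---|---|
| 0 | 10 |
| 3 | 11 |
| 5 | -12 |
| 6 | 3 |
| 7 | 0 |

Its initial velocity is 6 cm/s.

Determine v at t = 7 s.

33.5 cm/s

Δv equals the area under the a-t graph; then v = v₀ + Δv.
0–3 s: ½(10 + 11)(3) = 31.5 cm/s
3–5 s: ½(11 + -12)(2) = -1 cm/s
5–6 s: ½(-12 + 3)(1) = -4.5 cm/s
6–7 s: ½(3 + 0)(1) = 1.5 cm/s
Δv = 27.5 cm/s, so v(7) = 6 + (27.5) = 33.5 cm/s.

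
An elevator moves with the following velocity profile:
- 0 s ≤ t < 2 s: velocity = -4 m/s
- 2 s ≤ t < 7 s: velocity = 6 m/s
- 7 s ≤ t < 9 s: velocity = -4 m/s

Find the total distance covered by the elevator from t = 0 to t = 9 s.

Distance (not displacement) is the total path length: add the absolute areas under v-t.
0–2 s: |-4| × 2 = 8 m
2–7 s: |6| × 5 = 30 m
7–9 s: |-4| × 2 = 8 m
Total distance = 46 m

46 m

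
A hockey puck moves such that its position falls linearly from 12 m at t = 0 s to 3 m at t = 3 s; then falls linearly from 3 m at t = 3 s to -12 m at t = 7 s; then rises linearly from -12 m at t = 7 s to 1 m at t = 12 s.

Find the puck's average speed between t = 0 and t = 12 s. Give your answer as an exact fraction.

37/12 m/s

Average speed = (total path length)/(elapsed time); on a piecewise-linear x-t graph the path length is Σ|Δx|.
0–3 s: |Δx| = |3 − 12| = 9 m
3–7 s: |Δx| = |-12 − 3| = 15 m
7–12 s: |Δx| = |1 − -12| = 13 m
Total path = 37 m; average speed = 37/12 = 37/12 m/s.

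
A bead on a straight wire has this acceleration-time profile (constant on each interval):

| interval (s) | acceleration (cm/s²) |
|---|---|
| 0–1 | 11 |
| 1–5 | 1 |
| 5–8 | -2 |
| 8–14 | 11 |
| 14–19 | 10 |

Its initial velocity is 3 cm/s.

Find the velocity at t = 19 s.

Δv equals the area under the a-t graph; then v = v₀ + Δv.
0–1 s: 11 × 1 = 11 cm/s
1–5 s: 1 × 4 = 4 cm/s
5–8 s: -2 × 3 = -6 cm/s
8–14 s: 11 × 6 = 66 cm/s
14–19 s: 10 × 5 = 50 cm/s
Δv = 125 cm/s, so v(19) = 3 + (125) = 128 cm/s.

128 cm/s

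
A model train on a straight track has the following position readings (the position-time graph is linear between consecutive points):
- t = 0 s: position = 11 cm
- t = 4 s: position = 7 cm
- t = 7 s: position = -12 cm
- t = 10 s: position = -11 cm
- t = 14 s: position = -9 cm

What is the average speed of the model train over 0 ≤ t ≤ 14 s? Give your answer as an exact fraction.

13/7 cm/s

Average speed = (total path length)/(elapsed time); on a piecewise-linear x-t graph the path length is Σ|Δx|.
0–4 s: |Δx| = |7 − 11| = 4 cm
4–7 s: |Δx| = |-12 − 7| = 19 cm
7–10 s: |Δx| = |-11 − -12| = 1 cm
10–14 s: |Δx| = |-9 − -11| = 2 cm
Total path = 26 cm; average speed = 26/14 = 13/7 cm/s.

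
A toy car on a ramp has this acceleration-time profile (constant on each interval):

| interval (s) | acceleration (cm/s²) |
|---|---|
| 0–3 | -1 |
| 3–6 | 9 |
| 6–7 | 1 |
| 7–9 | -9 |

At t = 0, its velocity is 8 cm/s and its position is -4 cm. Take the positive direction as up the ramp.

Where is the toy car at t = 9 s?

151.5 cm

On each constant-a segment, Δv = aΔt and Δx = v₀Δt + ½aΔt²; chain segment to segment.
0–3 s: v starts 8 cm/s; Δx = 8·3 + ½·-1·3² = 19.5 cm; v ends 5 cm/s.
3–6 s: v starts 5 cm/s; Δx = 5·3 + ½·9·3² = 55.5 cm; v ends 32 cm/s.
6–7 s: v starts 32 cm/s; Δx = 32·1 + ½·1·1² = 32.5 cm; v ends 33 cm/s.
7–9 s: v starts 33 cm/s; Δx = 33·2 + ½·-9·2² = 48 cm; v ends 15 cm/s.
x(9) = -4 + Σ Δx = 151.5 cm.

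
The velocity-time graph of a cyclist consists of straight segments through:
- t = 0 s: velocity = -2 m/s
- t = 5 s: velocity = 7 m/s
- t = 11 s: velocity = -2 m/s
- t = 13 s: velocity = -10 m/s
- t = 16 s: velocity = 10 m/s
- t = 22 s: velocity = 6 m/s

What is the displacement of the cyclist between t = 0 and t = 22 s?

Net displacement equals the area under the velocity-time graph (areas below the axis count negative).
0–5 s: ½(-2 + 7)(5) = 12.5 m
5–11 s: ½(7 + -2)(6) = 15 m
11–13 s: ½(-2 + -10)(2) = -12 m
13–16 s: ½(-10 + 10)(3) = 0 m
16–22 s: ½(10 + 6)(6) = 48 m
Net displacement = 63.5 m

63.5 m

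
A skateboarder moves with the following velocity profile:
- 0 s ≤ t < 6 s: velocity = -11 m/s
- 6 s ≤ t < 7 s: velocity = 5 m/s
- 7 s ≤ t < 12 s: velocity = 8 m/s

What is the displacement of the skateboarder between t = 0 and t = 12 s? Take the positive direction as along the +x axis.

Net displacement equals the area under the velocity-time graph (areas below the axis count negative).
0–6 s: -11 × 6 = -66 m
6–7 s: 5 × 1 = 5 m
7–12 s: 8 × 5 = 40 m
Net displacement = -21 m

-21 m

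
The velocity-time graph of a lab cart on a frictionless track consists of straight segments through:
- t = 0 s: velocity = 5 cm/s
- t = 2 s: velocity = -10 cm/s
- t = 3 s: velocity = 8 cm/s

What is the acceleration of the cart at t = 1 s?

-7.5 cm/s²

Acceleration is the slope of the v-t graph on 0–2 s: (-10 − 5)/(2 − 0) = -7.5 cm/s².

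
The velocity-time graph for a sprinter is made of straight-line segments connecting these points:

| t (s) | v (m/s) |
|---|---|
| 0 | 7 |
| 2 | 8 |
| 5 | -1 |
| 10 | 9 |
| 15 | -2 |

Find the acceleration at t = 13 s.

-2.2 m/s²

Acceleration is the slope of the v-t graph on 10–15 s: (-2 − 9)/(15 − 10) = -2.2 m/s².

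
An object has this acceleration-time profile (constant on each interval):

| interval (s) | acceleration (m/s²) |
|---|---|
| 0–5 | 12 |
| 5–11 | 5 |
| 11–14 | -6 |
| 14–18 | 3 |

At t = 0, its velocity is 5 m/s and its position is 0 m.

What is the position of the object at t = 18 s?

1245 m

On each constant-a segment, Δv = aΔt and Δx = v₀Δt + ½aΔt²; chain segment to segment.
0–5 s: v starts 5 m/s; Δx = 5·5 + ½·12·5² = 175 m; v ends 65 m/s.
5–11 s: v starts 65 m/s; Δx = 65·6 + ½·5·6² = 480 m; v ends 95 m/s.
11–14 s: v starts 95 m/s; Δx = 95·3 + ½·-6·3² = 258 m; v ends 77 m/s.
14–18 s: v starts 77 m/s; Δx = 77·4 + ½·3·4² = 332 m; v ends 89 m/s.
x(18) = 0 + Σ Δx = 1245 m.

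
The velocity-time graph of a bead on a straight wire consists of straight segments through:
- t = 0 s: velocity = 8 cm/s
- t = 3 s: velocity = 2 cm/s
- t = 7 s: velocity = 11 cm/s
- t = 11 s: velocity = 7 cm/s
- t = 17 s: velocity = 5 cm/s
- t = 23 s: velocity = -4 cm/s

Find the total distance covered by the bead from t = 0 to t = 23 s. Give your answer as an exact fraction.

380/3 cm

Total distance travelled is ∫|v| dt — sum the magnitudes of each area piece.
0–3 s: |½(8 + 2)(3)| = 15 cm
3–7 s: |½(2 + 11)(4)| = 26 cm
7–11 s: |½(11 + 7)(4)| = 36 cm
11–17 s: |½(7 + 5)(6)| = 36 cm
17–23 s: v = 0 at t = 61/3 s; triangle areas 25/3 + 16/3 = 41/3 cm
Total distance = 380/3 cm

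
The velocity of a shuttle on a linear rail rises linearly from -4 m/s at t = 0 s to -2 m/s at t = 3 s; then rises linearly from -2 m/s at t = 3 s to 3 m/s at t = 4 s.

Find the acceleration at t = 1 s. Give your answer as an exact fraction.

2/3 m/s²

Acceleration is the slope of the v-t graph on 0–3 s: (-2 − -4)/(3 − 0) = 2/3 m/s².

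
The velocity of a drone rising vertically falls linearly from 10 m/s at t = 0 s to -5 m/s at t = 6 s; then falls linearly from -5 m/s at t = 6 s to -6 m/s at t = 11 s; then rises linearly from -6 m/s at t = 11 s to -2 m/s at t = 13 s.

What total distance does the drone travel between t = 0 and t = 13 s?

Distance (not displacement) is the total path length: add the absolute areas under v-t.
0–6 s: v = 0 at t = 4 s; triangle areas 20 + 5 = 25 m
6–11 s: |½(-5 + -6)(5)| = 27.5 m
11–13 s: |½(-6 + -2)(2)| = 8 m
Total distance = 60.5 m

60.5 m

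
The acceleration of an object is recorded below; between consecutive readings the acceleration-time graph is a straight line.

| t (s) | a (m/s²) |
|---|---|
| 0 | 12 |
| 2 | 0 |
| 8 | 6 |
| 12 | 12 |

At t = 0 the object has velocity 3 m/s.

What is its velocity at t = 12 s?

Δv equals the area under the a-t graph; then v = v₀ + Δv.
0–2 s: ½(12 + 0)(2) = 12 m/s
2–8 s: ½(0 + 6)(6) = 18 m/s
8–12 s: ½(6 + 12)(4) = 36 m/s
Δv = 66 m/s, so v(12) = 3 + (66) = 69 m/s.

69 m/s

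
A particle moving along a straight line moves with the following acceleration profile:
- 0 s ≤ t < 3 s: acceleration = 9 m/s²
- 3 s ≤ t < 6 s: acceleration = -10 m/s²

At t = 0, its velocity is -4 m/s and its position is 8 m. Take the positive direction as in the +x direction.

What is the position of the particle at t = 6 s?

On each constant-a segment, Δv = aΔt and Δx = v₀Δt + ½aΔt²; chain segment to segment.
0–3 s: v starts -4 m/s; Δx = -4·3 + ½·9·3² = 28.5 m; v ends 23 m/s.
3–6 s: v starts 23 m/s; Δx = 23·3 + ½·-10·3² = 24 m; v ends -7 m/s.
x(6) = 8 + Σ Δx = 60.5 m.

60.5 m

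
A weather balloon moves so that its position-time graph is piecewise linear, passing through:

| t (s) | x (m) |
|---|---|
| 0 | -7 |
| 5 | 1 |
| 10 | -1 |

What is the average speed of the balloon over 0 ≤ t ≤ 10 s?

1 m/s

Average speed = (total path length)/(elapsed time); on a piecewise-linear x-t graph the path length is Σ|Δx|.
0–5 s: |Δx| = |1 − -7| = 8 m
5–10 s: |Δx| = |-1 − 1| = 2 m
Total path = 10 m; average speed = 10/10 = 1 m/s.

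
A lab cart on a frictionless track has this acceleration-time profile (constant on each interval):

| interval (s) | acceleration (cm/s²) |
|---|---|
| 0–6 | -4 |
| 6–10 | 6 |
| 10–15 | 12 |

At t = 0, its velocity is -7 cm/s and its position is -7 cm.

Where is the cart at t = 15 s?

On each constant-a segment, Δv = aΔt and Δx = v₀Δt + ½aΔt²; chain segment to segment.
0–6 s: v starts -7 cm/s; Δx = -7·6 + ½·-4·6² = -114 cm; v ends -31 cm/s.
6–10 s: v starts -31 cm/s; Δx = -31·4 + ½·6·4² = -76 cm; v ends -7 cm/s.
10–15 s: v starts -7 cm/s; Δx = -7·5 + ½·12·5² = 115 cm; v ends 53 cm/s.
x(15) = -7 + Σ Δx = -82 cm.

-82 cm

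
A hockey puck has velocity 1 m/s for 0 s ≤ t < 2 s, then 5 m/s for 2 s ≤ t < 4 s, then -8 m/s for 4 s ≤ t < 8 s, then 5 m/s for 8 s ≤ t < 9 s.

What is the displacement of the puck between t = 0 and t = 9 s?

Net displacement equals the area under the velocity-time graph (areas below the axis count negative).
0–2 s: 1 × 2 = 2 m
2–4 s: 5 × 2 = 10 m
4–8 s: -8 × 4 = -32 m
8–9 s: 5 × 1 = 5 m
Net displacement = -15 m

-15 m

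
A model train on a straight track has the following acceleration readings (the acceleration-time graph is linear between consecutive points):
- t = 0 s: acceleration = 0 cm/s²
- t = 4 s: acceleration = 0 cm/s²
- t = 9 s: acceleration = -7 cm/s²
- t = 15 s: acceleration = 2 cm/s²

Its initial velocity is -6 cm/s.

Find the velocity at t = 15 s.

-38.5 cm/s

Δv equals the area under the a-t graph; then v = v₀ + Δv.
0–4 s: 0 × 4 = 0 cm/s
4–9 s: ½(0 + -7)(5) = -17.5 cm/s
9–15 s: ½(-7 + 2)(6) = -15 cm/s
Δv = -32.5 cm/s, so v(15) = -6 + (-32.5) = -38.5 cm/s.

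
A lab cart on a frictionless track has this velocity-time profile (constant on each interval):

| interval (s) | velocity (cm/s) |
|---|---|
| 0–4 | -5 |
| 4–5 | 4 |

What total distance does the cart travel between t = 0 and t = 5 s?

Total distance travelled is ∫|v| dt — sum the magnitudes of each area piece.
0–4 s: |-5| × 4 = 20 cm
4–5 s: |4| × 1 = 4 cm
Total distance = 24 cm

24 cm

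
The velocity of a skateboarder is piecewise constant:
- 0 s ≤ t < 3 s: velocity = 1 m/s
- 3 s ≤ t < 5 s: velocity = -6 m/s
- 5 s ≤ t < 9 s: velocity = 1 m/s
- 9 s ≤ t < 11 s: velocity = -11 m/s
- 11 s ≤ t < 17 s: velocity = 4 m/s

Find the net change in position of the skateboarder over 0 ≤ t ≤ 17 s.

Displacement is the signed area under the v-t curve.
0–3 s: 1 × 3 = 3 m
3–5 s: -6 × 2 = -12 m
5–9 s: 1 × 4 = 4 m
9–11 s: -11 × 2 = -22 m
11–17 s: 4 × 6 = 24 m
Net displacement = -3 m

-3 m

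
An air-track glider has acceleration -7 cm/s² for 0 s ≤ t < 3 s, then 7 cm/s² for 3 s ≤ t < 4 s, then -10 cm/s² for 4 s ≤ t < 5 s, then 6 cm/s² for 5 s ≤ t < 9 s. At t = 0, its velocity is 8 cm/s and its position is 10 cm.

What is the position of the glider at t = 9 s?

On each constant-a segment, Δv = aΔt and Δx = v₀Δt + ½aΔt²; chain segment to segment.
0–3 s: v starts 8 cm/s; Δx = 8·3 + ½·-7·3² = -7.5 cm; v ends -13 cm/s.
3–4 s: v starts -13 cm/s; Δx = -13·1 + ½·7·1² = -9.5 cm; v ends -6 cm/s.
4–5 s: v starts -6 cm/s; Δx = -6·1 + ½·-10·1² = -11 cm; v ends -16 cm/s.
5–9 s: v starts -16 cm/s; Δx = -16·4 + ½·6·4² = -16 cm; v ends 8 cm/s.
x(9) = 10 + Σ Δx = -34 cm.

-34 cm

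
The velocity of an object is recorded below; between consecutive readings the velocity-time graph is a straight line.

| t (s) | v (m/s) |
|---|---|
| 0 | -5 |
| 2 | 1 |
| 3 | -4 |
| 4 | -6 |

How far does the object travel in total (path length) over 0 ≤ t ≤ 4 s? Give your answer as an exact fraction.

Distance (not displacement) is the total path length: add the absolute areas under v-t.
0–2 s: v = 0 at t = 5/3 s; triangle areas 25/6 + 1/6 = 13/3 m
2–3 s: v = 0 at t = 2.2 s; triangle areas 0.1 + 1.6 = 1.7 m
3–4 s: |½(-4 + -6)(1)| = 5 m
Total distance = 331/30 m

331/30 m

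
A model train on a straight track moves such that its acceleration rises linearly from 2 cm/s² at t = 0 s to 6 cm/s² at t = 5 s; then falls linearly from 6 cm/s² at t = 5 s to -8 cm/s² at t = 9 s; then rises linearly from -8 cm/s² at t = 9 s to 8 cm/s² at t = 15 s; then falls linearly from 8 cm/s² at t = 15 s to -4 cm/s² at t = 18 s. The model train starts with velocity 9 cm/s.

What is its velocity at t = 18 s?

Δv equals the area under the a-t graph; then v = v₀ + Δv.
0–5 s: ½(2 + 6)(5) = 20 cm/s
5–9 s: ½(6 + -8)(4) = -4 cm/s
9–15 s: ½(-8 + 8)(6) = 0 cm/s
15–18 s: ½(8 + -4)(3) = 6 cm/s
Δv = 22 cm/s, so v(18) = 9 + (22) = 31 cm/s.

31 cm/s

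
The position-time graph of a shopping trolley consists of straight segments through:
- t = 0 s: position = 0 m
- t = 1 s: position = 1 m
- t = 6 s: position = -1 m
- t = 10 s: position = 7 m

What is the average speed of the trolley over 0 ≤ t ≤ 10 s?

Average speed = (total path length)/(elapsed time); on a piecewise-linear x-t graph the path length is Σ|Δx|.
0–1 s: |Δx| = |1 − 0| = 1 m
1–6 s: |Δx| = |-1 − 1| = 2 m
6–10 s: |Δx| = |7 − -1| = 8 m
Total path = 11 m; average speed = 11/10 = 1.1 m/s.

1.1 m/s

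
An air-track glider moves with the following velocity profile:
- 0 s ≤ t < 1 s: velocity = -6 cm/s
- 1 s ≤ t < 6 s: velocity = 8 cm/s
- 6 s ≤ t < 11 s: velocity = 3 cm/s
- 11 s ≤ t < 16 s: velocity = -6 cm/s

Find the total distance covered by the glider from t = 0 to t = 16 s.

Distance (not displacement) is the total path length: add the absolute areas under v-t.
0–1 s: |-6| × 1 = 6 cm
1–6 s: |8| × 5 = 40 cm
6–11 s: |3| × 5 = 15 cm
11–16 s: |-6| × 5 = 30 cm
Total distance = 91 cm

91 cm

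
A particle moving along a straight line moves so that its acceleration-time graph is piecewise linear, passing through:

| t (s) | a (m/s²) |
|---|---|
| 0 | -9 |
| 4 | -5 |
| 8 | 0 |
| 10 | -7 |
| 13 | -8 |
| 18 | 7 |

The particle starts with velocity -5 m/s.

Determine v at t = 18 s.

Δv equals the area under the a-t graph; then v = v₀ + Δv.
0–4 s: ½(-9 + -5)(4) = -28 m/s
4–8 s: ½(-5 + 0)(4) = -10 m/s
8–10 s: ½(0 + -7)(2) = -7 m/s
10–13 s: ½(-7 + -8)(3) = -22.5 m/s
13–18 s: ½(-8 + 7)(5) = -2.5 m/s
Δv = -70 m/s, so v(18) = -5 + (-70) = -75 m/s.

-75 m/s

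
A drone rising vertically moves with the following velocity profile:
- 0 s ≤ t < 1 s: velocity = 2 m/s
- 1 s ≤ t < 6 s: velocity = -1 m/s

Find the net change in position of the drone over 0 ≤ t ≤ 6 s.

-3 m

Net displacement equals the area under the velocity-time graph (areas below the axis count negative).
0–1 s: 2 × 1 = 2 m
1–6 s: -1 × 5 = -5 m
Net displacement = -3 m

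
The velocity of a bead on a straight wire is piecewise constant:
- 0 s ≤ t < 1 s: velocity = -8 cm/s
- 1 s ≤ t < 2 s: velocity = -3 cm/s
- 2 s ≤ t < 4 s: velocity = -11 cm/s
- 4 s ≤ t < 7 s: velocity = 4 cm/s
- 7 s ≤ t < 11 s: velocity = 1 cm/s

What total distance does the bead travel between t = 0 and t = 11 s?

Total distance travelled is ∫|v| dt — sum the magnitudes of each area piece.
0–1 s: |-8| × 1 = 8 cm
1–2 s: |-3| × 1 = 3 cm
2–4 s: |-11| × 2 = 22 cm
4–7 s: |4| × 3 = 12 cm
7–11 s: |1| × 4 = 4 cm
Total distance = 49 cm

49 cm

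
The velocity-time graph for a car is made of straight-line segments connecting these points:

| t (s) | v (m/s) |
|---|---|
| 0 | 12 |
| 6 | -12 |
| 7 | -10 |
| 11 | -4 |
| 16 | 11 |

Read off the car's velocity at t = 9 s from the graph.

-7 m/s

On 7–11 s the graph is linear from -10 to -4 m/s: v(9) = -10 + (-4 − -10)·(9 − 7)/(11 − 7) = -7 m/s.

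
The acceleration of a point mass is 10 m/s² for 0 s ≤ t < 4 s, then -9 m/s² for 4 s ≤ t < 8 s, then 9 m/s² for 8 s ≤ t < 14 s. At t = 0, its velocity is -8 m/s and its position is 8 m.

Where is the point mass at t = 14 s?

250 m

On each constant-a segment, Δv = aΔt and Δx = v₀Δt + ½aΔt²; chain segment to segment.
0–4 s: v starts -8 m/s; Δx = -8·4 + ½·10·4² = 48 m; v ends 32 m/s.
4–8 s: v starts 32 m/s; Δx = 32·4 + ½·-9·4² = 56 m; v ends -4 m/s.
8–14 s: v starts -4 m/s; Δx = -4·6 + ½·9·6² = 138 m; v ends 50 m/s.
x(14) = 8 + Σ Δx = 250 m.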